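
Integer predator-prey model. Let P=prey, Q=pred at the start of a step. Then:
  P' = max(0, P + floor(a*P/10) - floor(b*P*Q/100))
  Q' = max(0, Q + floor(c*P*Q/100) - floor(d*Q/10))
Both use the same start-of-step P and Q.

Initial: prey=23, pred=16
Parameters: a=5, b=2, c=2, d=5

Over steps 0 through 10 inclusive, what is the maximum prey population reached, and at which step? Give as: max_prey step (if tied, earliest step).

Step 1: prey: 23+11-7=27; pred: 16+7-8=15
Step 2: prey: 27+13-8=32; pred: 15+8-7=16
Step 3: prey: 32+16-10=38; pred: 16+10-8=18
Step 4: prey: 38+19-13=44; pred: 18+13-9=22
Step 5: prey: 44+22-19=47; pred: 22+19-11=30
Step 6: prey: 47+23-28=42; pred: 30+28-15=43
Step 7: prey: 42+21-36=27; pred: 43+36-21=58
Step 8: prey: 27+13-31=9; pred: 58+31-29=60
Step 9: prey: 9+4-10=3; pred: 60+10-30=40
Step 10: prey: 3+1-2=2; pred: 40+2-20=22
Max prey = 47 at step 5

Answer: 47 5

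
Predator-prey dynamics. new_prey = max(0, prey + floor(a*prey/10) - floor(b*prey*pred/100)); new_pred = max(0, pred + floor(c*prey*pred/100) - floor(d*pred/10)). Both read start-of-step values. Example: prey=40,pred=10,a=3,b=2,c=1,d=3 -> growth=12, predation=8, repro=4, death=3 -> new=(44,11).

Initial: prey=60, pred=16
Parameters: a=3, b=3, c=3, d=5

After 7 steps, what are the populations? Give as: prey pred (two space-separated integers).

Step 1: prey: 60+18-28=50; pred: 16+28-8=36
Step 2: prey: 50+15-54=11; pred: 36+54-18=72
Step 3: prey: 11+3-23=0; pred: 72+23-36=59
Step 4: prey: 0+0-0=0; pred: 59+0-29=30
Step 5: prey: 0+0-0=0; pred: 30+0-15=15
Step 6: prey: 0+0-0=0; pred: 15+0-7=8
Step 7: prey: 0+0-0=0; pred: 8+0-4=4

Answer: 0 4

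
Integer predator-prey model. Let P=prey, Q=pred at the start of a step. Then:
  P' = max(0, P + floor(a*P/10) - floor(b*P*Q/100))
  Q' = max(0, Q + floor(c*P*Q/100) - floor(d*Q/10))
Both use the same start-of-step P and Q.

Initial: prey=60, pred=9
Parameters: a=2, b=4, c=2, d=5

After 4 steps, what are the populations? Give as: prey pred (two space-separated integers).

Step 1: prey: 60+12-21=51; pred: 9+10-4=15
Step 2: prey: 51+10-30=31; pred: 15+15-7=23
Step 3: prey: 31+6-28=9; pred: 23+14-11=26
Step 4: prey: 9+1-9=1; pred: 26+4-13=17

Answer: 1 17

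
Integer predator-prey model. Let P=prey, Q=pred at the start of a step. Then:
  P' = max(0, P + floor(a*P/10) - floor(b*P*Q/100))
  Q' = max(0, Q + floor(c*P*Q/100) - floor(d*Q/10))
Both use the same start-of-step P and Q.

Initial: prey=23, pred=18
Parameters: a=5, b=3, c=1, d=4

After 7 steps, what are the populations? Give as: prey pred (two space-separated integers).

Answer: 69 9

Derivation:
Step 1: prey: 23+11-12=22; pred: 18+4-7=15
Step 2: prey: 22+11-9=24; pred: 15+3-6=12
Step 3: prey: 24+12-8=28; pred: 12+2-4=10
Step 4: prey: 28+14-8=34; pred: 10+2-4=8
Step 5: prey: 34+17-8=43; pred: 8+2-3=7
Step 6: prey: 43+21-9=55; pred: 7+3-2=8
Step 7: prey: 55+27-13=69; pred: 8+4-3=9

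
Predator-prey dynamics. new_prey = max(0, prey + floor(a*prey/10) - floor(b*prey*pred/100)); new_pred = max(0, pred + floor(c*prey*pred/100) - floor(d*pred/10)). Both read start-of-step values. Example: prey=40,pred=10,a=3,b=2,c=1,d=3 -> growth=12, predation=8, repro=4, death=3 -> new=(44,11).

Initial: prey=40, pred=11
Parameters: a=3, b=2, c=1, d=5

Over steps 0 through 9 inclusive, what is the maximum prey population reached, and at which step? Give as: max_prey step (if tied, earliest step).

Step 1: prey: 40+12-8=44; pred: 11+4-5=10
Step 2: prey: 44+13-8=49; pred: 10+4-5=9
Step 3: prey: 49+14-8=55; pred: 9+4-4=9
Step 4: prey: 55+16-9=62; pred: 9+4-4=9
Step 5: prey: 62+18-11=69; pred: 9+5-4=10
Step 6: prey: 69+20-13=76; pred: 10+6-5=11
Step 7: prey: 76+22-16=82; pred: 11+8-5=14
Step 8: prey: 82+24-22=84; pred: 14+11-7=18
Step 9: prey: 84+25-30=79; pred: 18+15-9=24
Max prey = 84 at step 8

Answer: 84 8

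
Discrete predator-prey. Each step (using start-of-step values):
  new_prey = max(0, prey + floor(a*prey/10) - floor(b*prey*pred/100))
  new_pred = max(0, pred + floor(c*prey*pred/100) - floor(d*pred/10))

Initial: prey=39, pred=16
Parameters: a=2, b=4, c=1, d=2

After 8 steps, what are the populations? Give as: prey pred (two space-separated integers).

Step 1: prey: 39+7-24=22; pred: 16+6-3=19
Step 2: prey: 22+4-16=10; pred: 19+4-3=20
Step 3: prey: 10+2-8=4; pred: 20+2-4=18
Step 4: prey: 4+0-2=2; pred: 18+0-3=15
Step 5: prey: 2+0-1=1; pred: 15+0-3=12
Step 6: prey: 1+0-0=1; pred: 12+0-2=10
Step 7: prey: 1+0-0=1; pred: 10+0-2=8
Step 8: prey: 1+0-0=1; pred: 8+0-1=7

Answer: 1 7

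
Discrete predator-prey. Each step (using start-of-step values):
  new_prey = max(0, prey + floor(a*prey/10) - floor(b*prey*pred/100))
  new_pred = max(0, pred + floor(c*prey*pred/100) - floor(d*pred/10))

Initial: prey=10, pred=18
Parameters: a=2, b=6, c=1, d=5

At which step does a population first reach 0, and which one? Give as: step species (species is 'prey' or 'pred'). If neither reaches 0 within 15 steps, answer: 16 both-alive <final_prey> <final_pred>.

Answer: 16 both-alive 1 1

Derivation:
Step 1: prey: 10+2-10=2; pred: 18+1-9=10
Step 2: prey: 2+0-1=1; pred: 10+0-5=5
Step 3: prey: 1+0-0=1; pred: 5+0-2=3
Step 4: prey: 1+0-0=1; pred: 3+0-1=2
Step 5: prey: 1+0-0=1; pred: 2+0-1=1
Step 6: prey: 1+0-0=1; pred: 1+0-0=1
Steps 7-15: state stable at prey=1, pred=1 (no change)
No extinction within 15 steps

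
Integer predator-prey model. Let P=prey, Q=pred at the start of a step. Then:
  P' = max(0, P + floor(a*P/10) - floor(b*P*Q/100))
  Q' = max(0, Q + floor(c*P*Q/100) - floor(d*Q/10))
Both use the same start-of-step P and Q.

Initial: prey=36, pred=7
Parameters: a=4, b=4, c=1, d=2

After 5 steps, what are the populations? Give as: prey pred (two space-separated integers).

Answer: 32 18

Derivation:
Step 1: prey: 36+14-10=40; pred: 7+2-1=8
Step 2: prey: 40+16-12=44; pred: 8+3-1=10
Step 3: prey: 44+17-17=44; pred: 10+4-2=12
Step 4: prey: 44+17-21=40; pred: 12+5-2=15
Step 5: prey: 40+16-24=32; pred: 15+6-3=18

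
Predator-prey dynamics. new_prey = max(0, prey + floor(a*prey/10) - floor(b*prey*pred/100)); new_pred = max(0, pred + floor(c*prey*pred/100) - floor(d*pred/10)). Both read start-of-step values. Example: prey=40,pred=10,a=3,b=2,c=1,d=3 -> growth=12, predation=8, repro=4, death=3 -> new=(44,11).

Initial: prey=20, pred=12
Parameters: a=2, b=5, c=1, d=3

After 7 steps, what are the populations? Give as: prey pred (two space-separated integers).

Answer: 6 3

Derivation:
Step 1: prey: 20+4-12=12; pred: 12+2-3=11
Step 2: prey: 12+2-6=8; pred: 11+1-3=9
Step 3: prey: 8+1-3=6; pred: 9+0-2=7
Step 4: prey: 6+1-2=5; pred: 7+0-2=5
Step 5: prey: 5+1-1=5; pred: 5+0-1=4
Step 6: prey: 5+1-1=5; pred: 4+0-1=3
Step 7: prey: 5+1-0=6; pred: 3+0-0=3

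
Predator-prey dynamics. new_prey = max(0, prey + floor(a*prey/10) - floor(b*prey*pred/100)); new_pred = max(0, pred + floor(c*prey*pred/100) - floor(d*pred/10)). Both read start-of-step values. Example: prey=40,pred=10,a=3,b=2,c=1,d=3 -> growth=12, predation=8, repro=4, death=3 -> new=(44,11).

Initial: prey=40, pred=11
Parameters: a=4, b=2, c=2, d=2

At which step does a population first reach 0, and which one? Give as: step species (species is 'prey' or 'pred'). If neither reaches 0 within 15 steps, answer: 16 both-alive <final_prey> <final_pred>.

Step 1: prey: 40+16-8=48; pred: 11+8-2=17
Step 2: prey: 48+19-16=51; pred: 17+16-3=30
Step 3: prey: 51+20-30=41; pred: 30+30-6=54
Step 4: prey: 41+16-44=13; pred: 54+44-10=88
Step 5: prey: 13+5-22=0; pred: 88+22-17=93
First extinction: prey at step 5

Answer: 5 prey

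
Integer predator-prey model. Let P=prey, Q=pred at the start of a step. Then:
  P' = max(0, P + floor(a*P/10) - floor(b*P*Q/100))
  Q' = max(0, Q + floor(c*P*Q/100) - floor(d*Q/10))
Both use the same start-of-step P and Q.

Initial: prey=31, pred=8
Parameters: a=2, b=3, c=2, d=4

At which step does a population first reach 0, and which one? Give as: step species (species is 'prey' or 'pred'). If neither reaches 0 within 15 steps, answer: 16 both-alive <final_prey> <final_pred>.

Answer: 16 both-alive 14 2

Derivation:
Step 1: prey: 31+6-7=30; pred: 8+4-3=9
Step 2: prey: 30+6-8=28; pred: 9+5-3=11
Step 3: prey: 28+5-9=24; pred: 11+6-4=13
Step 4: prey: 24+4-9=19; pred: 13+6-5=14
Step 5: prey: 19+3-7=15; pred: 14+5-5=14
Step 6: prey: 15+3-6=12; pred: 14+4-5=13
Step 7: prey: 12+2-4=10; pred: 13+3-5=11
Step 8: prey: 10+2-3=9; pred: 11+2-4=9
Step 9: prey: 9+1-2=8; pred: 9+1-3=7
Step 10: prey: 8+1-1=8; pred: 7+1-2=6
Step 11: prey: 8+1-1=8; pred: 6+0-2=4
Step 12: prey: 8+1-0=9; pred: 4+0-1=3
Step 13: prey: 9+1-0=10; pred: 3+0-1=2
Step 14: prey: 10+2-0=12; pred: 2+0-0=2
Step 15: prey: 12+2-0=14; pred: 2+0-0=2
No extinction within 15 steps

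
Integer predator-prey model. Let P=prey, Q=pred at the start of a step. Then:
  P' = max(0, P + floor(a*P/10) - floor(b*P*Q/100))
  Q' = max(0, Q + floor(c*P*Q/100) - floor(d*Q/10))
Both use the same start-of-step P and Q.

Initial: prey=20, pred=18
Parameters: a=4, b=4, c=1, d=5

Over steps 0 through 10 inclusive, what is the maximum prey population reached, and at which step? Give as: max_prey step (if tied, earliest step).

Answer: 117 10

Derivation:
Step 1: prey: 20+8-14=14; pred: 18+3-9=12
Step 2: prey: 14+5-6=13; pred: 12+1-6=7
Step 3: prey: 13+5-3=15; pred: 7+0-3=4
Step 4: prey: 15+6-2=19; pred: 4+0-2=2
Step 5: prey: 19+7-1=25; pred: 2+0-1=1
Step 6: prey: 25+10-1=34; pred: 1+0-0=1
Step 7: prey: 34+13-1=46; pred: 1+0-0=1
Step 8: prey: 46+18-1=63; pred: 1+0-0=1
Step 9: prey: 63+25-2=86; pred: 1+0-0=1
Step 10: prey: 86+34-3=117; pred: 1+0-0=1
Max prey = 117 at step 10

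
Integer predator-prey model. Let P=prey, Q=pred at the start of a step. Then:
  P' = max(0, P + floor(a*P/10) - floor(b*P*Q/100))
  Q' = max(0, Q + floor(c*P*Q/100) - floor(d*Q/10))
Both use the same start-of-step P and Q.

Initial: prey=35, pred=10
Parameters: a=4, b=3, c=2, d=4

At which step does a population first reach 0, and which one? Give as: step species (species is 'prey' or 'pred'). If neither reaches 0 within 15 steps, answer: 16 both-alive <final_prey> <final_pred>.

Step 1: prey: 35+14-10=39; pred: 10+7-4=13
Step 2: prey: 39+15-15=39; pred: 13+10-5=18
Step 3: prey: 39+15-21=33; pred: 18+14-7=25
Step 4: prey: 33+13-24=22; pred: 25+16-10=31
Step 5: prey: 22+8-20=10; pred: 31+13-12=32
Step 6: prey: 10+4-9=5; pred: 32+6-12=26
Step 7: prey: 5+2-3=4; pred: 26+2-10=18
Step 8: prey: 4+1-2=3; pred: 18+1-7=12
Step 9: prey: 3+1-1=3; pred: 12+0-4=8
Step 10: prey: 3+1-0=4; pred: 8+0-3=5
Step 11: prey: 4+1-0=5; pred: 5+0-2=3
Step 12: prey: 5+2-0=7; pred: 3+0-1=2
Step 13: prey: 7+2-0=9; pred: 2+0-0=2
Step 14: prey: 9+3-0=12; pred: 2+0-0=2
Step 15: prey: 12+4-0=16; pred: 2+0-0=2
No extinction within 15 steps

Answer: 16 both-alive 16 2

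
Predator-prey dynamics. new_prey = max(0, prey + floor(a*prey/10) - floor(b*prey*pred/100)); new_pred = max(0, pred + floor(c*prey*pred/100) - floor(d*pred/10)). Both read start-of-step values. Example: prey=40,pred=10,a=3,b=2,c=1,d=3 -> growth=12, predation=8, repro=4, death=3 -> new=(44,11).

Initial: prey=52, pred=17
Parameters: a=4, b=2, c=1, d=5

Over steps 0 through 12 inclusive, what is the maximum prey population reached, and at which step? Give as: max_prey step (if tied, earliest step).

Step 1: prey: 52+20-17=55; pred: 17+8-8=17
Step 2: prey: 55+22-18=59; pred: 17+9-8=18
Step 3: prey: 59+23-21=61; pred: 18+10-9=19
Step 4: prey: 61+24-23=62; pred: 19+11-9=21
Step 5: prey: 62+24-26=60; pred: 21+13-10=24
Step 6: prey: 60+24-28=56; pred: 24+14-12=26
Step 7: prey: 56+22-29=49; pred: 26+14-13=27
Step 8: prey: 49+19-26=42; pred: 27+13-13=27
Step 9: prey: 42+16-22=36; pred: 27+11-13=25
Step 10: prey: 36+14-18=32; pred: 25+9-12=22
Step 11: prey: 32+12-14=30; pred: 22+7-11=18
Step 12: prey: 30+12-10=32; pred: 18+5-9=14
Max prey = 62 at step 4

Answer: 62 4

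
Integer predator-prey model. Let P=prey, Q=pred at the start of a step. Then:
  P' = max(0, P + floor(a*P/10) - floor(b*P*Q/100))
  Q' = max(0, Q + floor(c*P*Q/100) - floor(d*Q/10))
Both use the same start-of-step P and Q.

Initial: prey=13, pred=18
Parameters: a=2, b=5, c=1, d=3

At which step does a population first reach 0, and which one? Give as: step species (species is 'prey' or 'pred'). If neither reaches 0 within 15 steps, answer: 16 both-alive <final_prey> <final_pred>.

Step 1: prey: 13+2-11=4; pred: 18+2-5=15
Step 2: prey: 4+0-3=1; pred: 15+0-4=11
Step 3: prey: 1+0-0=1; pred: 11+0-3=8
Step 4: prey: 1+0-0=1; pred: 8+0-2=6
Step 5: prey: 1+0-0=1; pred: 6+0-1=5
Step 6: prey: 1+0-0=1; pred: 5+0-1=4
Step 7: prey: 1+0-0=1; pred: 4+0-1=3
Step 8: prey: 1+0-0=1; pred: 3+0-0=3
Steps 9-15: state stable at prey=1, pred=3 (no change)
No extinction within 15 steps

Answer: 16 both-alive 1 3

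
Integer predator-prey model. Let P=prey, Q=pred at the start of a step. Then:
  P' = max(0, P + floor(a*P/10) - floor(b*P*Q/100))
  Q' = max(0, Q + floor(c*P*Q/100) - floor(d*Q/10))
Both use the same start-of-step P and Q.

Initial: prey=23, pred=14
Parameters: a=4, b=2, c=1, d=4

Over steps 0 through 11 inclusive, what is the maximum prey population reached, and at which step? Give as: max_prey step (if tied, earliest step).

Answer: 97 9

Derivation:
Step 1: prey: 23+9-6=26; pred: 14+3-5=12
Step 2: prey: 26+10-6=30; pred: 12+3-4=11
Step 3: prey: 30+12-6=36; pred: 11+3-4=10
Step 4: prey: 36+14-7=43; pred: 10+3-4=9
Step 5: prey: 43+17-7=53; pred: 9+3-3=9
Step 6: prey: 53+21-9=65; pred: 9+4-3=10
Step 7: prey: 65+26-13=78; pred: 10+6-4=12
Step 8: prey: 78+31-18=91; pred: 12+9-4=17
Step 9: prey: 91+36-30=97; pred: 17+15-6=26
Step 10: prey: 97+38-50=85; pred: 26+25-10=41
Step 11: prey: 85+34-69=50; pred: 41+34-16=59
Max prey = 97 at step 9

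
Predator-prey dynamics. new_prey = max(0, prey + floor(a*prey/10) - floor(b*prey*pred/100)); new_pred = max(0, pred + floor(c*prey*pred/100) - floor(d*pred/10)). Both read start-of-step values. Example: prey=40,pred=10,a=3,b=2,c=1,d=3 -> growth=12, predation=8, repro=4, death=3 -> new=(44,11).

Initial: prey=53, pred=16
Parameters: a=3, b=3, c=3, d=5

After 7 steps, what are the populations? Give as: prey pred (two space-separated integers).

Answer: 0 4

Derivation:
Step 1: prey: 53+15-25=43; pred: 16+25-8=33
Step 2: prey: 43+12-42=13; pred: 33+42-16=59
Step 3: prey: 13+3-23=0; pred: 59+23-29=53
Step 4: prey: 0+0-0=0; pred: 53+0-26=27
Step 5: prey: 0+0-0=0; pred: 27+0-13=14
Step 6: prey: 0+0-0=0; pred: 14+0-7=7
Step 7: prey: 0+0-0=0; pred: 7+0-3=4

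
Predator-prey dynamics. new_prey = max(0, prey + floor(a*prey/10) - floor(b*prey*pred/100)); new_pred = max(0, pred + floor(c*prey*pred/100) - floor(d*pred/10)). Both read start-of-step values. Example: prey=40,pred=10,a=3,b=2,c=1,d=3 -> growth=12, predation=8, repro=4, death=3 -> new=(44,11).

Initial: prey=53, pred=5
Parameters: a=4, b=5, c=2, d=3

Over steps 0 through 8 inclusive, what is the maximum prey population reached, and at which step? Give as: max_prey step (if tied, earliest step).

Answer: 61 1

Derivation:
Step 1: prey: 53+21-13=61; pred: 5+5-1=9
Step 2: prey: 61+24-27=58; pred: 9+10-2=17
Step 3: prey: 58+23-49=32; pred: 17+19-5=31
Step 4: prey: 32+12-49=0; pred: 31+19-9=41
Step 5: prey: 0+0-0=0; pred: 41+0-12=29
Step 6: prey: 0+0-0=0; pred: 29+0-8=21
Step 7: prey: 0+0-0=0; pred: 21+0-6=15
Step 8: prey: 0+0-0=0; pred: 15+0-4=11
Max prey = 61 at step 1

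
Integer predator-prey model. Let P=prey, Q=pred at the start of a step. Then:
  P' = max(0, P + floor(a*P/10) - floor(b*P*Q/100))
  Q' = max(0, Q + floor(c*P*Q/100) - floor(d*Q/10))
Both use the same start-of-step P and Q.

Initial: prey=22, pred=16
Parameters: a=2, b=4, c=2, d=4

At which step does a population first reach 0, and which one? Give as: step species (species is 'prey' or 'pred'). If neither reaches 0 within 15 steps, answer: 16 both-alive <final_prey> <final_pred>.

Answer: 16 both-alive 3 2

Derivation:
Step 1: prey: 22+4-14=12; pred: 16+7-6=17
Step 2: prey: 12+2-8=6; pred: 17+4-6=15
Step 3: prey: 6+1-3=4; pred: 15+1-6=10
Step 4: prey: 4+0-1=3; pred: 10+0-4=6
Step 5: prey: 3+0-0=3; pred: 6+0-2=4
Step 6: prey: 3+0-0=3; pred: 4+0-1=3
Step 7: prey: 3+0-0=3; pred: 3+0-1=2
Step 8: prey: 3+0-0=3; pred: 2+0-0=2
Steps 9-15: state stable at prey=3, pred=2 (no change)
No extinction within 15 steps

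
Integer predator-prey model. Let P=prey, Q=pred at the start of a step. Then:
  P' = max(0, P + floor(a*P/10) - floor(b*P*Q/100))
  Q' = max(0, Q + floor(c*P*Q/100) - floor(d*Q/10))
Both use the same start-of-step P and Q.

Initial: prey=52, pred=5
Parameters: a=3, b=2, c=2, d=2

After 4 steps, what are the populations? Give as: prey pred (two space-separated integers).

Step 1: prey: 52+15-5=62; pred: 5+5-1=9
Step 2: prey: 62+18-11=69; pred: 9+11-1=19
Step 3: prey: 69+20-26=63; pred: 19+26-3=42
Step 4: prey: 63+18-52=29; pred: 42+52-8=86

Answer: 29 86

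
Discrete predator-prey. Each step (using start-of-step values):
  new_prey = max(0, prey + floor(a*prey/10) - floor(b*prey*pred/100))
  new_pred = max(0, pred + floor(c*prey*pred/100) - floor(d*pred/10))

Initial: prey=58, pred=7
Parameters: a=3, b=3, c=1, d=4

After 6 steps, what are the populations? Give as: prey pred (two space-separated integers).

Answer: 30 20

Derivation:
Step 1: prey: 58+17-12=63; pred: 7+4-2=9
Step 2: prey: 63+18-17=64; pred: 9+5-3=11
Step 3: prey: 64+19-21=62; pred: 11+7-4=14
Step 4: prey: 62+18-26=54; pred: 14+8-5=17
Step 5: prey: 54+16-27=43; pred: 17+9-6=20
Step 6: prey: 43+12-25=30; pred: 20+8-8=20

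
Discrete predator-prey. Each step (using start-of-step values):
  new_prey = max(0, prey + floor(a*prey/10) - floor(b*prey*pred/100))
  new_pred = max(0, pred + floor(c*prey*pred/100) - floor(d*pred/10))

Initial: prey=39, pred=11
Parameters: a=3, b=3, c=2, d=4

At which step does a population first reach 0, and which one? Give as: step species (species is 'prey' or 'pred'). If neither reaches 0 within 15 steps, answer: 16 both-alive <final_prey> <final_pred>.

Answer: 16 both-alive 18 2

Derivation:
Step 1: prey: 39+11-12=38; pred: 11+8-4=15
Step 2: prey: 38+11-17=32; pred: 15+11-6=20
Step 3: prey: 32+9-19=22; pred: 20+12-8=24
Step 4: prey: 22+6-15=13; pred: 24+10-9=25
Step 5: prey: 13+3-9=7; pred: 25+6-10=21
Step 6: prey: 7+2-4=5; pred: 21+2-8=15
Step 7: prey: 5+1-2=4; pred: 15+1-6=10
Step 8: prey: 4+1-1=4; pred: 10+0-4=6
Step 9: prey: 4+1-0=5; pred: 6+0-2=4
Step 10: prey: 5+1-0=6; pred: 4+0-1=3
Step 11: prey: 6+1-0=7; pred: 3+0-1=2
Step 12: prey: 7+2-0=9; pred: 2+0-0=2
Step 13: prey: 9+2-0=11; pred: 2+0-0=2
Step 14: prey: 11+3-0=14; pred: 2+0-0=2
Step 15: prey: 14+4-0=18; pred: 2+0-0=2
No extinction within 15 steps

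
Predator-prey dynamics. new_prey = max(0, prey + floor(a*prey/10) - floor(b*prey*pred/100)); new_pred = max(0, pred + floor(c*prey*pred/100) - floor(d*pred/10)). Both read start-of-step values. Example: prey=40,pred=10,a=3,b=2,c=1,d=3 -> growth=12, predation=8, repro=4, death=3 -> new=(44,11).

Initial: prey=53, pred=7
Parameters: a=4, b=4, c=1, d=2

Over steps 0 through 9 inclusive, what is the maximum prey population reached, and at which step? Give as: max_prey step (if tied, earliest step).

Answer: 63 2

Derivation:
Step 1: prey: 53+21-14=60; pred: 7+3-1=9
Step 2: prey: 60+24-21=63; pred: 9+5-1=13
Step 3: prey: 63+25-32=56; pred: 13+8-2=19
Step 4: prey: 56+22-42=36; pred: 19+10-3=26
Step 5: prey: 36+14-37=13; pred: 26+9-5=30
Step 6: prey: 13+5-15=3; pred: 30+3-6=27
Step 7: prey: 3+1-3=1; pred: 27+0-5=22
Step 8: prey: 1+0-0=1; pred: 22+0-4=18
Step 9: prey: 1+0-0=1; pred: 18+0-3=15
Max prey = 63 at step 2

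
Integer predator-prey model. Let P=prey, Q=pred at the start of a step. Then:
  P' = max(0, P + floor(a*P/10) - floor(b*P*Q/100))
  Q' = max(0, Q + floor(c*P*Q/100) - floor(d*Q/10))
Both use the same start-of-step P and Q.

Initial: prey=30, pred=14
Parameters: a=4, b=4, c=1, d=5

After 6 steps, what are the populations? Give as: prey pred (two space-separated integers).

Step 1: prey: 30+12-16=26; pred: 14+4-7=11
Step 2: prey: 26+10-11=25; pred: 11+2-5=8
Step 3: prey: 25+10-8=27; pred: 8+2-4=6
Step 4: prey: 27+10-6=31; pred: 6+1-3=4
Step 5: prey: 31+12-4=39; pred: 4+1-2=3
Step 6: prey: 39+15-4=50; pred: 3+1-1=3

Answer: 50 3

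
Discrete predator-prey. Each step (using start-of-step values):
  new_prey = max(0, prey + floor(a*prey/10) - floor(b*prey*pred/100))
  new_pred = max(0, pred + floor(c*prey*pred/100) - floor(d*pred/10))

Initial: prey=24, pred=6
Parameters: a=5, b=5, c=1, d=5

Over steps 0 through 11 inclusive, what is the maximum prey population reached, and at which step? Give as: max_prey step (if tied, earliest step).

Answer: 164 8

Derivation:
Step 1: prey: 24+12-7=29; pred: 6+1-3=4
Step 2: prey: 29+14-5=38; pred: 4+1-2=3
Step 3: prey: 38+19-5=52; pred: 3+1-1=3
Step 4: prey: 52+26-7=71; pred: 3+1-1=3
Step 5: prey: 71+35-10=96; pred: 3+2-1=4
Step 6: prey: 96+48-19=125; pred: 4+3-2=5
Step 7: prey: 125+62-31=156; pred: 5+6-2=9
Step 8: prey: 156+78-70=164; pred: 9+14-4=19
Step 9: prey: 164+82-155=91; pred: 19+31-9=41
Step 10: prey: 91+45-186=0; pred: 41+37-20=58
Step 11: prey: 0+0-0=0; pred: 58+0-29=29
Max prey = 164 at step 8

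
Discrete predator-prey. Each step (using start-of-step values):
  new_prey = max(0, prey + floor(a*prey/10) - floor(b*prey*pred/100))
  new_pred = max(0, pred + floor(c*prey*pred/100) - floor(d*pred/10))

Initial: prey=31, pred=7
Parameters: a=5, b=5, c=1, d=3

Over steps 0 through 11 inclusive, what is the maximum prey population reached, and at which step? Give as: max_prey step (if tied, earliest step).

Step 1: prey: 31+15-10=36; pred: 7+2-2=7
Step 2: prey: 36+18-12=42; pred: 7+2-2=7
Step 3: prey: 42+21-14=49; pred: 7+2-2=7
Step 4: prey: 49+24-17=56; pred: 7+3-2=8
Step 5: prey: 56+28-22=62; pred: 8+4-2=10
Step 6: prey: 62+31-31=62; pred: 10+6-3=13
Step 7: prey: 62+31-40=53; pred: 13+8-3=18
Step 8: prey: 53+26-47=32; pred: 18+9-5=22
Step 9: prey: 32+16-35=13; pred: 22+7-6=23
Step 10: prey: 13+6-14=5; pred: 23+2-6=19
Step 11: prey: 5+2-4=3; pred: 19+0-5=14
Max prey = 62 at step 5

Answer: 62 5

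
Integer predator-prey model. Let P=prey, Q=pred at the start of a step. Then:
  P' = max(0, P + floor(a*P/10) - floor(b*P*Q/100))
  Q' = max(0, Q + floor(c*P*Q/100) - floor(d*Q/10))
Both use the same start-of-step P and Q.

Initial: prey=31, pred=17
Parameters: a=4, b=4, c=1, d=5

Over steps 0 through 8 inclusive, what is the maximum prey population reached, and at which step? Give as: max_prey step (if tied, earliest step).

Answer: 63 8

Derivation:
Step 1: prey: 31+12-21=22; pred: 17+5-8=14
Step 2: prey: 22+8-12=18; pred: 14+3-7=10
Step 3: prey: 18+7-7=18; pred: 10+1-5=6
Step 4: prey: 18+7-4=21; pred: 6+1-3=4
Step 5: prey: 21+8-3=26; pred: 4+0-2=2
Step 6: prey: 26+10-2=34; pred: 2+0-1=1
Step 7: prey: 34+13-1=46; pred: 1+0-0=1
Step 8: prey: 46+18-1=63; pred: 1+0-0=1
Max prey = 63 at step 8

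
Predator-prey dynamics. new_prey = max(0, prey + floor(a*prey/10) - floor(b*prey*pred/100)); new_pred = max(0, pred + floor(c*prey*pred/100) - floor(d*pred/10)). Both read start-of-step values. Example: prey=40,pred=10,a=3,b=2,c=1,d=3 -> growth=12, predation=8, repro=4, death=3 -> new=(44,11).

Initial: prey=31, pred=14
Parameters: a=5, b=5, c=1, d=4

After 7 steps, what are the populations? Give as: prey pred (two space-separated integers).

Step 1: prey: 31+15-21=25; pred: 14+4-5=13
Step 2: prey: 25+12-16=21; pred: 13+3-5=11
Step 3: prey: 21+10-11=20; pred: 11+2-4=9
Step 4: prey: 20+10-9=21; pred: 9+1-3=7
Step 5: prey: 21+10-7=24; pred: 7+1-2=6
Step 6: prey: 24+12-7=29; pred: 6+1-2=5
Step 7: prey: 29+14-7=36; pred: 5+1-2=4

Answer: 36 4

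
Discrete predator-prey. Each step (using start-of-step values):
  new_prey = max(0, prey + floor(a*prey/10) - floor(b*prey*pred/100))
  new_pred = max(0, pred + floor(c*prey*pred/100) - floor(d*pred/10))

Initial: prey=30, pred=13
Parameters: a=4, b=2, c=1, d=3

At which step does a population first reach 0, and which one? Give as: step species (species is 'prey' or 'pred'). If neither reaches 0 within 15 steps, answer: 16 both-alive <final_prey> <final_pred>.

Step 1: prey: 30+12-7=35; pred: 13+3-3=13
Step 2: prey: 35+14-9=40; pred: 13+4-3=14
Step 3: prey: 40+16-11=45; pred: 14+5-4=15
Step 4: prey: 45+18-13=50; pred: 15+6-4=17
Step 5: prey: 50+20-17=53; pred: 17+8-5=20
Step 6: prey: 53+21-21=53; pred: 20+10-6=24
Step 7: prey: 53+21-25=49; pred: 24+12-7=29
Step 8: prey: 49+19-28=40; pred: 29+14-8=35
Step 9: prey: 40+16-28=28; pred: 35+14-10=39
Step 10: prey: 28+11-21=18; pred: 39+10-11=38
Step 11: prey: 18+7-13=12; pred: 38+6-11=33
Step 12: prey: 12+4-7=9; pred: 33+3-9=27
Step 13: prey: 9+3-4=8; pred: 27+2-8=21
Step 14: prey: 8+3-3=8; pred: 21+1-6=16
Step 15: prey: 8+3-2=9; pred: 16+1-4=13
No extinction within 15 steps

Answer: 16 both-alive 9 13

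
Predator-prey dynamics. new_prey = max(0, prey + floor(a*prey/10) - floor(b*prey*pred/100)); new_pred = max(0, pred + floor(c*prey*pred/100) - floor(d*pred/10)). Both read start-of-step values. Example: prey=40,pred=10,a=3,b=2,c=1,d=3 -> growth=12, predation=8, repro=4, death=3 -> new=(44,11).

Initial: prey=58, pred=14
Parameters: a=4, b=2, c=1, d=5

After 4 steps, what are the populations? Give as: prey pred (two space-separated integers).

Answer: 75 26

Derivation:
Step 1: prey: 58+23-16=65; pred: 14+8-7=15
Step 2: prey: 65+26-19=72; pred: 15+9-7=17
Step 3: prey: 72+28-24=76; pred: 17+12-8=21
Step 4: prey: 76+30-31=75; pred: 21+15-10=26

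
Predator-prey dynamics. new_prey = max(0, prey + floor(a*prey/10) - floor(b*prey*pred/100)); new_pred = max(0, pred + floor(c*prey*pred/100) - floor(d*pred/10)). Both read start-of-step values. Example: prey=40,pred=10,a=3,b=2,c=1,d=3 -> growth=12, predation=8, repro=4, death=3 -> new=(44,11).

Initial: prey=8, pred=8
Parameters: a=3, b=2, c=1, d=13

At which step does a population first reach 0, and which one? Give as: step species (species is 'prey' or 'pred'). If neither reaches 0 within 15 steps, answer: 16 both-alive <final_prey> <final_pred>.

Answer: 1 pred

Derivation:
Step 1: prey: 8+2-1=9; pred: 8+0-10=0
First extinction: pred at step 1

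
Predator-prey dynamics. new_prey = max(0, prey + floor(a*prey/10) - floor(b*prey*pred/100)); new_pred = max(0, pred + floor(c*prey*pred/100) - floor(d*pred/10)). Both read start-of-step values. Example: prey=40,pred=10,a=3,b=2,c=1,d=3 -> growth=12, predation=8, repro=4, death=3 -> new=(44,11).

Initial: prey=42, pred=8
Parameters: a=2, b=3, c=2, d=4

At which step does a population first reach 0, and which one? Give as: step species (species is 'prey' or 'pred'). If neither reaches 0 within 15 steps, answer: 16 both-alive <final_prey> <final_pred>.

Step 1: prey: 42+8-10=40; pred: 8+6-3=11
Step 2: prey: 40+8-13=35; pred: 11+8-4=15
Step 3: prey: 35+7-15=27; pred: 15+10-6=19
Step 4: prey: 27+5-15=17; pred: 19+10-7=22
Step 5: prey: 17+3-11=9; pred: 22+7-8=21
Step 6: prey: 9+1-5=5; pred: 21+3-8=16
Step 7: prey: 5+1-2=4; pred: 16+1-6=11
Step 8: prey: 4+0-1=3; pred: 11+0-4=7
Step 9: prey: 3+0-0=3; pred: 7+0-2=5
Step 10: prey: 3+0-0=3; pred: 5+0-2=3
Step 11: prey: 3+0-0=3; pred: 3+0-1=2
Step 12: prey: 3+0-0=3; pred: 2+0-0=2
Steps 13-15: state stable at prey=3, pred=2 (no change)
No extinction within 15 steps

Answer: 16 both-alive 3 2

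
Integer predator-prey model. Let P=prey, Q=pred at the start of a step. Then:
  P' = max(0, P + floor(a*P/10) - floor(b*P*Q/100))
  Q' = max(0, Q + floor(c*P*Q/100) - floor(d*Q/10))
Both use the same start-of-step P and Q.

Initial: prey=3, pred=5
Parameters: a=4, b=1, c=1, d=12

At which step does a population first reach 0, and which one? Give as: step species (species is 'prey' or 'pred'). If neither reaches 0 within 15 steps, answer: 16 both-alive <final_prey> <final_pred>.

Answer: 1 pred

Derivation:
Step 1: prey: 3+1-0=4; pred: 5+0-6=0
First extinction: pred at step 1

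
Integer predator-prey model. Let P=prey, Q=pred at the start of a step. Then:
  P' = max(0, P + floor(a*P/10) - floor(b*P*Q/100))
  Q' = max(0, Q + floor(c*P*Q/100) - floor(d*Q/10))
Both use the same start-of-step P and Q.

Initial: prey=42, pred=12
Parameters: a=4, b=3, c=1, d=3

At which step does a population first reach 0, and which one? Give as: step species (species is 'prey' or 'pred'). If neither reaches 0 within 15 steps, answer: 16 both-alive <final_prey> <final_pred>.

Answer: 16 both-alive 31 6

Derivation:
Step 1: prey: 42+16-15=43; pred: 12+5-3=14
Step 2: prey: 43+17-18=42; pred: 14+6-4=16
Step 3: prey: 42+16-20=38; pred: 16+6-4=18
Step 4: prey: 38+15-20=33; pred: 18+6-5=19
Step 5: prey: 33+13-18=28; pred: 19+6-5=20
Step 6: prey: 28+11-16=23; pred: 20+5-6=19
Step 7: prey: 23+9-13=19; pred: 19+4-5=18
Step 8: prey: 19+7-10=16; pred: 18+3-5=16
Step 9: prey: 16+6-7=15; pred: 16+2-4=14
Step 10: prey: 15+6-6=15; pred: 14+2-4=12
Step 11: prey: 15+6-5=16; pred: 12+1-3=10
Step 12: prey: 16+6-4=18; pred: 10+1-3=8
Step 13: prey: 18+7-4=21; pred: 8+1-2=7
Step 14: prey: 21+8-4=25; pred: 7+1-2=6
Step 15: prey: 25+10-4=31; pred: 6+1-1=6
No extinction within 15 steps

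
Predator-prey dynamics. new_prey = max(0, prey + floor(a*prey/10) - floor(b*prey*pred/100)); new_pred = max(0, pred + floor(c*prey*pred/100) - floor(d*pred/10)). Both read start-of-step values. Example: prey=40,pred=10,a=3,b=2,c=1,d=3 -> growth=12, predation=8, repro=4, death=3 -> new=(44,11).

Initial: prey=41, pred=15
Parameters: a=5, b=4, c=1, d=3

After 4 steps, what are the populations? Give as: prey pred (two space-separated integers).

Step 1: prey: 41+20-24=37; pred: 15+6-4=17
Step 2: prey: 37+18-25=30; pred: 17+6-5=18
Step 3: prey: 30+15-21=24; pred: 18+5-5=18
Step 4: prey: 24+12-17=19; pred: 18+4-5=17

Answer: 19 17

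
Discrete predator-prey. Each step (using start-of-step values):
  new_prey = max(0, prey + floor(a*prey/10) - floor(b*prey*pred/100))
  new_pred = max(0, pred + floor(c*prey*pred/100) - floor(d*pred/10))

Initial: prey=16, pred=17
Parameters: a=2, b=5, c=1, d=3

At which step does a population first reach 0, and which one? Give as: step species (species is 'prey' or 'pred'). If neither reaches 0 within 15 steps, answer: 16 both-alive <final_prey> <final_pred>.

Step 1: prey: 16+3-13=6; pred: 17+2-5=14
Step 2: prey: 6+1-4=3; pred: 14+0-4=10
Step 3: prey: 3+0-1=2; pred: 10+0-3=7
Step 4: prey: 2+0-0=2; pred: 7+0-2=5
Step 5: prey: 2+0-0=2; pred: 5+0-1=4
Step 6: prey: 2+0-0=2; pred: 4+0-1=3
Step 7: prey: 2+0-0=2; pred: 3+0-0=3
Steps 8-15: state stable at prey=2, pred=3 (no change)
No extinction within 15 steps

Answer: 16 both-alive 2 3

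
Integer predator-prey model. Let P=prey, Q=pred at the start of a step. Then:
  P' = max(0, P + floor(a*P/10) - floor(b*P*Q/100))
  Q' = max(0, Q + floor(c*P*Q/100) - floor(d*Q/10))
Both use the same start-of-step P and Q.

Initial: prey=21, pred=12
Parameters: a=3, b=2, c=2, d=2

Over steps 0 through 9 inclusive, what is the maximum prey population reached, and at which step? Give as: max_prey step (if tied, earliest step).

Answer: 22 1

Derivation:
Step 1: prey: 21+6-5=22; pred: 12+5-2=15
Step 2: prey: 22+6-6=22; pred: 15+6-3=18
Step 3: prey: 22+6-7=21; pred: 18+7-3=22
Step 4: prey: 21+6-9=18; pred: 22+9-4=27
Step 5: prey: 18+5-9=14; pred: 27+9-5=31
Step 6: prey: 14+4-8=10; pred: 31+8-6=33
Step 7: prey: 10+3-6=7; pred: 33+6-6=33
Step 8: prey: 7+2-4=5; pred: 33+4-6=31
Step 9: prey: 5+1-3=3; pred: 31+3-6=28
Max prey = 22 at step 1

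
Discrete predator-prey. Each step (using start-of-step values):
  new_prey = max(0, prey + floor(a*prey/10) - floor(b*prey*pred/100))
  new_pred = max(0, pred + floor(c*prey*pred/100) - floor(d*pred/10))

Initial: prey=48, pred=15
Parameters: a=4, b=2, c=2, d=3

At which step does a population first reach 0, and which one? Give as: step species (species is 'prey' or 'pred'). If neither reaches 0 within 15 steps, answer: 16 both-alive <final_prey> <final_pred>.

Step 1: prey: 48+19-14=53; pred: 15+14-4=25
Step 2: prey: 53+21-26=48; pred: 25+26-7=44
Step 3: prey: 48+19-42=25; pred: 44+42-13=73
Step 4: prey: 25+10-36=0; pred: 73+36-21=88
First extinction: prey at step 4

Answer: 4 prey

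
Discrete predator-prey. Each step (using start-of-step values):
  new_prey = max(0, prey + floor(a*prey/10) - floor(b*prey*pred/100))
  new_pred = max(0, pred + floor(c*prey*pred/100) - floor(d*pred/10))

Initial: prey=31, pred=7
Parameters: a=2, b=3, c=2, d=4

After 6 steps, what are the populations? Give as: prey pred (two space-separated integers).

Step 1: prey: 31+6-6=31; pred: 7+4-2=9
Step 2: prey: 31+6-8=29; pred: 9+5-3=11
Step 3: prey: 29+5-9=25; pred: 11+6-4=13
Step 4: prey: 25+5-9=21; pred: 13+6-5=14
Step 5: prey: 21+4-8=17; pred: 14+5-5=14
Step 6: prey: 17+3-7=13; pred: 14+4-5=13

Answer: 13 13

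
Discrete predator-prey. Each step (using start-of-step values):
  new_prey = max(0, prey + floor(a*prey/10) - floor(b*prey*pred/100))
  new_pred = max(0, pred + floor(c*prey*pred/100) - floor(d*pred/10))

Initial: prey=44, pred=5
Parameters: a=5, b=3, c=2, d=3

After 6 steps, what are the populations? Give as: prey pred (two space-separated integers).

Step 1: prey: 44+22-6=60; pred: 5+4-1=8
Step 2: prey: 60+30-14=76; pred: 8+9-2=15
Step 3: prey: 76+38-34=80; pred: 15+22-4=33
Step 4: prey: 80+40-79=41; pred: 33+52-9=76
Step 5: prey: 41+20-93=0; pred: 76+62-22=116
Step 6: prey: 0+0-0=0; pred: 116+0-34=82

Answer: 0 82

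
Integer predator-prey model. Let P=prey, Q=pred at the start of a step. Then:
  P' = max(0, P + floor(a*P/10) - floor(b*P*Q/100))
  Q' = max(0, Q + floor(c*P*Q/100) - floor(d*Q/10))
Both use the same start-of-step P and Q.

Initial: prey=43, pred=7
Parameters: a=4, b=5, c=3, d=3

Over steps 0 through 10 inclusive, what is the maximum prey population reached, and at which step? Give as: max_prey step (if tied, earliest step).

Answer: 45 1

Derivation:
Step 1: prey: 43+17-15=45; pred: 7+9-2=14
Step 2: prey: 45+18-31=32; pred: 14+18-4=28
Step 3: prey: 32+12-44=0; pred: 28+26-8=46
Step 4: prey: 0+0-0=0; pred: 46+0-13=33
Step 5: prey: 0+0-0=0; pred: 33+0-9=24
Step 6: prey: 0+0-0=0; pred: 24+0-7=17
Step 7: prey: 0+0-0=0; pred: 17+0-5=12
Step 8: prey: 0+0-0=0; pred: 12+0-3=9
Step 9: prey: 0+0-0=0; pred: 9+0-2=7
Step 10: prey: 0+0-0=0; pred: 7+0-2=5
Max prey = 45 at step 1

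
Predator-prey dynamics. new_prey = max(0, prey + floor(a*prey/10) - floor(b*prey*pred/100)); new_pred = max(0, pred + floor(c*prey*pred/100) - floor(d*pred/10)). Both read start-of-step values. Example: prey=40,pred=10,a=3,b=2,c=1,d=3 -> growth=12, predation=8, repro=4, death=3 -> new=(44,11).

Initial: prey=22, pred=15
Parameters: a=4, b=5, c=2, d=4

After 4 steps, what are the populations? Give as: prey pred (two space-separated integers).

Answer: 6 7

Derivation:
Step 1: prey: 22+8-16=14; pred: 15+6-6=15
Step 2: prey: 14+5-10=9; pred: 15+4-6=13
Step 3: prey: 9+3-5=7; pred: 13+2-5=10
Step 4: prey: 7+2-3=6; pred: 10+1-4=7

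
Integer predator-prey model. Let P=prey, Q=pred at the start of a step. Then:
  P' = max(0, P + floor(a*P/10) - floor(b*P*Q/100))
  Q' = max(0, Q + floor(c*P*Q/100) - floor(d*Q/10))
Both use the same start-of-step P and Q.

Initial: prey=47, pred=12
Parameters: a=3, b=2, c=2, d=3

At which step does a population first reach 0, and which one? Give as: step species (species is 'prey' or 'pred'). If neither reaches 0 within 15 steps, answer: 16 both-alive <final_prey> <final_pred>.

Answer: 5 prey

Derivation:
Step 1: prey: 47+14-11=50; pred: 12+11-3=20
Step 2: prey: 50+15-20=45; pred: 20+20-6=34
Step 3: prey: 45+13-30=28; pred: 34+30-10=54
Step 4: prey: 28+8-30=6; pred: 54+30-16=68
Step 5: prey: 6+1-8=0; pred: 68+8-20=56
First extinction: prey at step 5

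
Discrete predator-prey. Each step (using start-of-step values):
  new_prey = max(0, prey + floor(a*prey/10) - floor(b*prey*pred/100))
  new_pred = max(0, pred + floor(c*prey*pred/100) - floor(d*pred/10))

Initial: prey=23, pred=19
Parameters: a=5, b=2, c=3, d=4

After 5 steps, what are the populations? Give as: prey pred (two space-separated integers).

Answer: 4 59

Derivation:
Step 1: prey: 23+11-8=26; pred: 19+13-7=25
Step 2: prey: 26+13-13=26; pred: 25+19-10=34
Step 3: prey: 26+13-17=22; pred: 34+26-13=47
Step 4: prey: 22+11-20=13; pred: 47+31-18=60
Step 5: prey: 13+6-15=4; pred: 60+23-24=59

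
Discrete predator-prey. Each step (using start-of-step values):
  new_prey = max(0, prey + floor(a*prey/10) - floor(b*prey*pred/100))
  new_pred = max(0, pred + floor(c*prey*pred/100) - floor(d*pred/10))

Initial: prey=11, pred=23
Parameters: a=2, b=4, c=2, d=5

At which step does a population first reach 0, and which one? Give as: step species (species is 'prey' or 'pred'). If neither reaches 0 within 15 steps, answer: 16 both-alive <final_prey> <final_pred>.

Step 1: prey: 11+2-10=3; pred: 23+5-11=17
Step 2: prey: 3+0-2=1; pred: 17+1-8=10
Step 3: prey: 1+0-0=1; pred: 10+0-5=5
Step 4: prey: 1+0-0=1; pred: 5+0-2=3
Step 5: prey: 1+0-0=1; pred: 3+0-1=2
Step 6: prey: 1+0-0=1; pred: 2+0-1=1
Step 7: prey: 1+0-0=1; pred: 1+0-0=1
Steps 8-15: state stable at prey=1, pred=1 (no change)
No extinction within 15 steps

Answer: 16 both-alive 1 1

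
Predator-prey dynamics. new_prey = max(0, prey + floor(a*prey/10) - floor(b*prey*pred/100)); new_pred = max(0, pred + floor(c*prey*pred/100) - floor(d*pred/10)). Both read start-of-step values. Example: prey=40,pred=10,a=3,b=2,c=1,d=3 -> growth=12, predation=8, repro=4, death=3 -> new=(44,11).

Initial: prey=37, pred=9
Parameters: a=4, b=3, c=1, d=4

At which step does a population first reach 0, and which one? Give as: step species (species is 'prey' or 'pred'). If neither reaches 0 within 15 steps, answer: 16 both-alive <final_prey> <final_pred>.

Step 1: prey: 37+14-9=42; pred: 9+3-3=9
Step 2: prey: 42+16-11=47; pred: 9+3-3=9
Step 3: prey: 47+18-12=53; pred: 9+4-3=10
Step 4: prey: 53+21-15=59; pred: 10+5-4=11
Step 5: prey: 59+23-19=63; pred: 11+6-4=13
Step 6: prey: 63+25-24=64; pred: 13+8-5=16
Step 7: prey: 64+25-30=59; pred: 16+10-6=20
Step 8: prey: 59+23-35=47; pred: 20+11-8=23
Step 9: prey: 47+18-32=33; pred: 23+10-9=24
Step 10: prey: 33+13-23=23; pred: 24+7-9=22
Step 11: prey: 23+9-15=17; pred: 22+5-8=19
Step 12: prey: 17+6-9=14; pred: 19+3-7=15
Step 13: prey: 14+5-6=13; pred: 15+2-6=11
Step 14: prey: 13+5-4=14; pred: 11+1-4=8
Step 15: prey: 14+5-3=16; pred: 8+1-3=6
No extinction within 15 steps

Answer: 16 both-alive 16 6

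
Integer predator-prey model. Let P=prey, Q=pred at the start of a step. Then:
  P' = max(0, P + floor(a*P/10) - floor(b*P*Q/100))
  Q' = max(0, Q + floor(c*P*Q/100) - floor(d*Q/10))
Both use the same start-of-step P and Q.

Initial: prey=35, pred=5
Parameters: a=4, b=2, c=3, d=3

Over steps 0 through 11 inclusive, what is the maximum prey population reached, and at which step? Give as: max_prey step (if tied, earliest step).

Answer: 57 3

Derivation:
Step 1: prey: 35+14-3=46; pred: 5+5-1=9
Step 2: prey: 46+18-8=56; pred: 9+12-2=19
Step 3: prey: 56+22-21=57; pred: 19+31-5=45
Step 4: prey: 57+22-51=28; pred: 45+76-13=108
Step 5: prey: 28+11-60=0; pred: 108+90-32=166
Step 6: prey: 0+0-0=0; pred: 166+0-49=117
Step 7: prey: 0+0-0=0; pred: 117+0-35=82
Step 8: prey: 0+0-0=0; pred: 82+0-24=58
Step 9: prey: 0+0-0=0; pred: 58+0-17=41
Step 10: prey: 0+0-0=0; pred: 41+0-12=29
Step 11: prey: 0+0-0=0; pred: 29+0-8=21
Max prey = 57 at step 3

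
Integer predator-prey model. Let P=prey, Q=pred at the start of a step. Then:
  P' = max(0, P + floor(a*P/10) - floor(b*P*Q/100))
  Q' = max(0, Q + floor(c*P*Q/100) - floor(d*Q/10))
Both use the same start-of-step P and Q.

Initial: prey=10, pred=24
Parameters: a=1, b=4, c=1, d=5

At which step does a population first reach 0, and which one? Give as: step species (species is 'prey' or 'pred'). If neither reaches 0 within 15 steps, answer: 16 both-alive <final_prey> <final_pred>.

Step 1: prey: 10+1-9=2; pred: 24+2-12=14
Step 2: prey: 2+0-1=1; pred: 14+0-7=7
Step 3: prey: 1+0-0=1; pred: 7+0-3=4
Step 4: prey: 1+0-0=1; pred: 4+0-2=2
Step 5: prey: 1+0-0=1; pred: 2+0-1=1
Step 6: prey: 1+0-0=1; pred: 1+0-0=1
Steps 7-15: state stable at prey=1, pred=1 (no change)
No extinction within 15 steps

Answer: 16 both-alive 1 1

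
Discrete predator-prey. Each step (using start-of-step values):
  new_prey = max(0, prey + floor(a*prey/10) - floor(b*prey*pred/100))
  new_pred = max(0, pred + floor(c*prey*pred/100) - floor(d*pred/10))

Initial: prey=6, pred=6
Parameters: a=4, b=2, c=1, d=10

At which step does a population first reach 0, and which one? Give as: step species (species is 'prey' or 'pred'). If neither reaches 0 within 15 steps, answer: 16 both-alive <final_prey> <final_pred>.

Step 1: prey: 6+2-0=8; pred: 6+0-6=0
First extinction: pred at step 1

Answer: 1 pred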